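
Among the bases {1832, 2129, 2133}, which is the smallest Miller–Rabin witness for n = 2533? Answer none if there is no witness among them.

2129

n − 1 = 2532 = 2^2 · 633, so s = 2 and d = 633.
Base 1832: x_0 = 1832^633 mod 2533 = 1832. x_0 is neither 1 nor 2532, so continue squaring. x_1 = 1832^2 mod 2533 = 2532. x_1 ≡ −1, so 1832 is not a witness.
Base 2129: x_0 = 2129^633 mod 2533 = 1517. x_0 is neither 1 nor 2532, so continue squaring. x_1 = 1517^2 mod 2533 = 1325. Reached i = s−1 = 1 without hitting −1: 2129 is a Miller–Rabin witness and 2533 is composite.
Base 2133: x_0 = 2133^633 mod 2533 = 1708. x_0 is neither 1 nor 2532, so continue squaring. x_1 = 1708^2 mod 2533 = 1781. Reached i = s−1 = 1 without hitting −1: 2133 is a Miller–Rabin witness and 2533 is composite.
The smallest witness among the given bases is 2129.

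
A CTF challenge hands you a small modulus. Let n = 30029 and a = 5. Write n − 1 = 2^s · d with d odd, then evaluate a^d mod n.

1

n − 1 = 30028 = 2^2 · 7507, so s = 2 and d = 7507.
5^7507 mod 30029 = 1.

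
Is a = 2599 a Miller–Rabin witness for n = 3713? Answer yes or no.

n − 1 = 3712 = 2^7 · 29, so s = 7 and d = 29.
Repeated squaring mod 3713: 2599^1 ≡ 2599, 2599^2 ≡ 854, 2599^4 ≡ 1568, 2599^8 ≡ 618, 2599^16 ≡ 3198.
29 = 16 + 8 + 4 + 1, so 2599^29 ≡ 3198·618·1568·2599 ≡ 2016 (mod 3713).
x_0 = 2599^29 mod 3713 = 2016.
x_0 is neither 1 nor 3712, so continue squaring.
x_1 = 2016^2 mod 3713 = 2234.
x_2 = 2234^2 mod 3713 = 484.
x_3 = 484^2 mod 3713 = 337.
x_4 = 337^2 mod 3713 = 2179.
x_5 = 2179^2 mod 3713 = 2827.
x_6 = 2827^2 mod 3713 = 1553.
Reached i = s−1 = 6 without hitting −1: 2599 is a Miller–Rabin witness and 3713 is composite.

yes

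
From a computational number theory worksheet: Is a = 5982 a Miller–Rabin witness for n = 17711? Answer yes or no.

n − 1 = 17710 = 2^1 · 8855, so s = 1 and d = 8855.
x_0 = 5982^8855 mod 17711 = 16809.
x_0 ∉ {1, 17710} and s = 1, so 5982 is a Miller–Rabin witness and 17711 is composite.

yes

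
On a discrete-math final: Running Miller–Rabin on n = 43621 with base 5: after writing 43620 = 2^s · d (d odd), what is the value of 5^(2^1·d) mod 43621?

1992

n − 1 = 43620 = 2^2 · 10905, so s = 2 and d = 10905.
Repeated squaring mod 43621: 5^1 ≡ 5, 5^2 ≡ 25, 5^4 ≡ 625, 5^8 ≡ 41657, 5^16 ≡ 18648, 5^32 ≡ 1292, 5^64 ≡ 11666, 5^128 ≡ 41657, 5^256 ≡ 18648, 5^512 ≡ 1292, 5^1024 ≡ 11666, 5^2048 ≡ 41657, 5^4096 ≡ 18648, 5^8192 ≡ 1292.
10905 = 8192 + 2048 + 512 + 128 + 16 + 8 + 1, so 5^10905 ≡ 1292·41657·1292·41657·18648·41657·5 ≡ 5069 (mod 43621).
x_0 = 5069.
x_1 = 5069^2 mod 43621 = 1992.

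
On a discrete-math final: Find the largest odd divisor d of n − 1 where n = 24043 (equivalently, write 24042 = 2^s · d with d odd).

12021

Halving: 24042 → 12021; 12021 is odd.
So 24042 = 2^1 · 12021.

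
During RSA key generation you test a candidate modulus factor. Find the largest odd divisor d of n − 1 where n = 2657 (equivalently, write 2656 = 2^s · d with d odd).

83

Halving: 2656 → 1328 → 664 → 332 → 166 → 83; 83 is odd.
So 2656 = 2^5 · 83.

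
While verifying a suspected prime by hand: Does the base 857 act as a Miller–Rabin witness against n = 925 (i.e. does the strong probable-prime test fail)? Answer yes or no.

n − 1 = 924 = 2^2 · 231, so s = 2 and d = 231.
x_0 = 857^231 mod 925 = 68.
x_0 is neither 1 nor 924, so continue squaring.
x_1 = 68^2 mod 925 = 924.
x_1 ≡ −1, so 857 is not a witness.

no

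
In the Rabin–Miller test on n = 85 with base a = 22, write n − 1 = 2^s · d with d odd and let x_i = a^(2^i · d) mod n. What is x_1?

9

n − 1 = 84 = 2^2 · 21, so s = 2 and d = 21.
Repeated squaring mod 85: 22^1 ≡ 22, 22^2 ≡ 59, 22^4 ≡ 81, 22^8 ≡ 16, 22^16 ≡ 1.
21 = 16 + 4 + 1, so 22^21 ≡ 1·81·22 ≡ 82 (mod 85).
x_0 = 82.
x_1 = 82^2 mod 85 = 9.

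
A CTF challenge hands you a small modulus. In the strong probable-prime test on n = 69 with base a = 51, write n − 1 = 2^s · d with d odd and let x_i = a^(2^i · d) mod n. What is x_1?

18

n − 1 = 68 = 2^2 · 17, so s = 2 and d = 17.
x_0 = 51^17 mod 69 = 15.
x_1 = 15^2 mod 69 = 18.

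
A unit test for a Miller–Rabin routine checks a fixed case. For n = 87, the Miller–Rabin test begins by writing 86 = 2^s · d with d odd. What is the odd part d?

43

Halving: 86 → 43; 43 is odd.
So 86 = 2^1 · 43.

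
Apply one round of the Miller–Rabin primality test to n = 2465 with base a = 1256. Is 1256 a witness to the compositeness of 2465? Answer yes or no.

n − 1 = 2464 = 2^5 · 77, so s = 5 and d = 77.
x_0 = 1256^77 mod 2465 = 376.
x_0 is neither 1 nor 2464, so continue squaring.
x_1 = 376^2 mod 2465 = 871.
x_2 = 871^2 mod 2465 = 1886.
x_3 = 1886^2 mod 2465 = 1.
x_3 = 1 but x_2 ≠ ±1, a nontrivial square root of 1 — 1256 is a witness and 2465 is composite.

yes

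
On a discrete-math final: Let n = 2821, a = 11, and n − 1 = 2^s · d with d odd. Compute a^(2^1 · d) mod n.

n − 1 = 2820 = 2^2 · 705, so s = 2 and d = 705.
x_0 = 11^705 mod 2821 = 1828.
x_1 = 1828^2 mod 2821 = 1520.

1520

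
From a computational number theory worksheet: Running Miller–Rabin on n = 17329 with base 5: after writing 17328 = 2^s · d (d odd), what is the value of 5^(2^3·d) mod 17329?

n − 1 = 17328 = 2^4 · 1083, so s = 4 and d = 1083.
x_0 = 5^1083 mod 17329 = 15439.
x_1 = 15439^2 mod 17329 = 2326.
x_2 = 2326^2 mod 17329 = 3628.
x_3 = 3628^2 mod 17329 = 9673.

9673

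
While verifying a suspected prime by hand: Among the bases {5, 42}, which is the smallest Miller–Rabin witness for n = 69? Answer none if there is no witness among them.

5

n − 1 = 68 = 2^2 · 17, so s = 2 and d = 17.
Base 5: x_0 = 5^17 mod 69 = 38. x_0 is neither 1 nor 68, so continue squaring. x_1 = 38^2 mod 69 = 64. Reached i = s−1 = 1 without hitting −1: 5 is a Miller–Rabin witness and 69 is composite.
Base 42: x_0 = 42^17 mod 69 = 21. x_0 is neither 1 nor 68, so continue squaring. x_1 = 21^2 mod 69 = 27. Reached i = s−1 = 1 without hitting −1: 42 is a Miller–Rabin witness and 69 is composite.
The smallest witness among the given bases is 5.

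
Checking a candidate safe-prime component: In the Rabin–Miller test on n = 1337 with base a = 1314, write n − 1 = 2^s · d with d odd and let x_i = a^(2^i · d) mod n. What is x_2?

1089

n − 1 = 1336 = 2^3 · 167, so s = 3 and d = 167.
Repeated squaring mod 1337: 1314^1 ≡ 1314, 1314^2 ≡ 529, 1314^4 ≡ 408, 1314^8 ≡ 676, 1314^16 ≡ 1059, 1314^32 ≡ 1075, 1314^64 ≡ 457, 1314^128 ≡ 277.
167 = 128 + 32 + 4 + 2 + 1, so 1314^167 ≡ 277·1075·408·529·1314 ≡ 297 (mod 1337).
x_0 = 297.
x_1 = 297^2 mod 1337 = 1304.
x_2 = 1304^2 mod 1337 = 1089.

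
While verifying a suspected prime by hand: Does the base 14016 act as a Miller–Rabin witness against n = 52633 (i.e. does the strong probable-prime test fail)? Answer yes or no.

yes

n − 1 = 52632 = 2^3 · 6579, so s = 3 and d = 6579.
x_0 = 14016^6579 mod 52633 = 46866.
x_0 is neither 1 nor 52632, so continue squaring.
x_1 = 46866^2 mod 52633 = 46866.
x_2 = 46866^2 mod 52633 = 46866.
Reached i = s−1 = 2 without hitting −1: 14016 is a Miller–Rabin witness and 52633 is composite.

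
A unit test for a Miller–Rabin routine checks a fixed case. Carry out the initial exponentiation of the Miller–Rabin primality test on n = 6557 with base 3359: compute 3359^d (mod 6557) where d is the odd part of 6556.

4465

n − 1 = 6556 = 2^2 · 1639, so s = 2 and d = 1639.
3359^1639 mod 6557 = 4465.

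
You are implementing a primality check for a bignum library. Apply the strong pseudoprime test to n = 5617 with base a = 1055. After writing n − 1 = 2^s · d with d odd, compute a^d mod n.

n − 1 = 5616 = 2^4 · 351, so s = 4 and d = 351.
1055^351 mod 5617 = 2887.

2887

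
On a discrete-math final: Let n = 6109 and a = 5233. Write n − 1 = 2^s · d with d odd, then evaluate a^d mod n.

1975

n − 1 = 6108 = 2^2 · 1527, so s = 2 and d = 1527.
5233^1527 mod 6109 = 1975.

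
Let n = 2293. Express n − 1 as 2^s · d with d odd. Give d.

Halving: 2292 → 1146 → 573; 573 is odd.
So 2292 = 2^2 · 573.

573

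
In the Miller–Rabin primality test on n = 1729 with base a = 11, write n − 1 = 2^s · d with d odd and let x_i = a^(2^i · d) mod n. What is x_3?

n − 1 = 1728 = 2^6 · 27, so s = 6 and d = 27.
x_0 = 11^27 mod 1729 = 1331.
x_1 = 1331^2 mod 1729 = 1065.
x_2 = 1065^2 mod 1729 = 1.
x_3 = 1^2 mod 1729 = 1.

1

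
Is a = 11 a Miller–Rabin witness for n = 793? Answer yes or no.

no

n − 1 = 792 = 2^3 · 99, so s = 3 and d = 99.
x_0 = 11^99 mod 793 = 538.
x_0 is neither 1 nor 792, so continue squaring.
x_1 = 538^2 mod 793 = 792.
x_1 ≡ −1, so 11 is not a witness.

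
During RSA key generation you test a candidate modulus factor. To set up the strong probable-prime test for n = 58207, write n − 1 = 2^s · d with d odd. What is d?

29103

Halving: 58206 → 29103; 29103 is odd.
So 58206 = 2^1 · 29103.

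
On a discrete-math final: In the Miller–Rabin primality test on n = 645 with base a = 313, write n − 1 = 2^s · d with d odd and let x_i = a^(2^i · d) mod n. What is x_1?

49

n − 1 = 644 = 2^2 · 161, so s = 2 and d = 161.
Repeated squaring mod 645: 313^1 ≡ 313, 313^2 ≡ 574, 313^4 ≡ 526, 313^8 ≡ 616, 313^16 ≡ 196, 313^32 ≡ 361, 313^64 ≡ 31, 313^128 ≡ 316.
161 = 128 + 32 + 1, so 313^161 ≡ 316·361·313 ≡ 523 (mod 645).
x_0 = 523.
x_1 = 523^2 mod 645 = 49.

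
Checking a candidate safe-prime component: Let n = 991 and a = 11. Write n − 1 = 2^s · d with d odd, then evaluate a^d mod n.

n − 1 = 990 = 2^1 · 495, so s = 1 and d = 495.
11^495 mod 991 = 990.

990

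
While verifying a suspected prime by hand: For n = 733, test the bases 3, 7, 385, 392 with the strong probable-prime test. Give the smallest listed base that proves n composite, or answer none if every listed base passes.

none

n − 1 = 732 = 2^2 · 183, so s = 2 and d = 183.
Base 3: x_0 = 3^183 mod 733 = 1. x_0 = 1, so 3 is not a witness.
Base 7: x_0 = 7^183 mod 733 = 380. x_0 is neither 1 nor 732, so continue squaring. x_1 = 380^2 mod 733 = 732. x_1 ≡ −1, so 7 is not a witness.
Base 385: x_0 = 385^183 mod 733 = 353. x_0 is neither 1 nor 732, so continue squaring. x_1 = 353^2 mod 733 = 732. x_1 ≡ −1, so 385 is not a witness.
Base 392: x_0 = 392^183 mod 733 = 380. x_0 is neither 1 nor 732, so continue squaring. x_1 = 380^2 mod 733 = 732. x_1 ≡ −1, so 392 is not a witness.
No listed base is a witness for 733.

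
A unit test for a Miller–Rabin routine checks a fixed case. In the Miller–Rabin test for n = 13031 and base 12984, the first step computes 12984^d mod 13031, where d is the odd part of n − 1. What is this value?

9880

n − 1 = 13030 = 2^1 · 6515, so s = 1 and d = 6515.
12984^6515 mod 13031 = 9880.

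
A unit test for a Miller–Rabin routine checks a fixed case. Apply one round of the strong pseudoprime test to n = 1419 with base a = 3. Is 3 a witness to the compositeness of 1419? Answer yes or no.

n − 1 = 1418 = 2^1 · 709, so s = 1 and d = 709.
x_0 = 3^709 mod 1419 = 708.
x_0 ∉ {1, 1418} and s = 1, so 3 is a Miller–Rabin witness and 1419 is composite.

yes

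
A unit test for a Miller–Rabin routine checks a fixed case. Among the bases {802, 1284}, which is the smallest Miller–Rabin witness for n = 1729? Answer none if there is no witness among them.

n − 1 = 1728 = 2^6 · 27, so s = 6 and d = 27.
Base 802: x_0 = 802^27 mod 1729 = 1. x_0 = 1, so 802 is not a witness.
Base 1284: x_0 = 1284^27 mod 1729 = 818. x_0 is neither 1 nor 1728, so continue squaring. x_1 = 818^2 mod 1729 = 1. x_1 = 1 but x_0 ≠ ±1, a nontrivial square root of 1 — 1284 is a witness and 1729 is composite.
The smallest witness among the given bases is 1284.

1284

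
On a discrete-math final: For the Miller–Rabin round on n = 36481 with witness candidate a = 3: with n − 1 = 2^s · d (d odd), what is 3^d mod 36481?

n − 1 = 36480 = 2^7 · 285, so s = 7 and d = 285.
3^285 mod 36481 = 4967.

4967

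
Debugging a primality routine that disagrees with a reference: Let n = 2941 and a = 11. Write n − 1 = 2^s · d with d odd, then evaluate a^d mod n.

1833

n − 1 = 2940 = 2^2 · 735, so s = 2 and d = 735.
11^735 mod 2941 = 1833.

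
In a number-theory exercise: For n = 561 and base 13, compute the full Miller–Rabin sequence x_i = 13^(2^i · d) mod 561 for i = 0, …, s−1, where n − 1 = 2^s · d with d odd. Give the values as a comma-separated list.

208, 67, 1, 1

n − 1 = 560 = 2^4 · 35, so s = 4 and d = 35.
x_0 = 13^35 mod 561 = 208.
x_1 = 208^2 mod 561 = 67.
x_2 = 67^2 mod 561 = 1.
x_3 = 1^2 mod 561 = 1.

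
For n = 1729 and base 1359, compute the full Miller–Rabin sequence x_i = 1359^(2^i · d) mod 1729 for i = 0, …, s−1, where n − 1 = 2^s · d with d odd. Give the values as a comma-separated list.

n − 1 = 1728 = 2^6 · 27, so s = 6 and d = 27.
x_0 = 1359^27 mod 1729 = 512.
x_1 = 512^2 mod 1729 = 1065.
x_2 = 1065^2 mod 1729 = 1.
x_3 = 1^2 mod 1729 = 1.
x_4 = 1^2 mod 1729 = 1.
x_5 = 1^2 mod 1729 = 1.

512, 1065, 1, 1, 1, 1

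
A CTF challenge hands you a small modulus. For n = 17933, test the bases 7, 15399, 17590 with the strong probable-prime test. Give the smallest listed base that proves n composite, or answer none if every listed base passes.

7

n − 1 = 17932 = 2^2 · 4483, so s = 2 and d = 4483.
Base 7: x_0 = 7^4483 mod 17933 = 17725. x_0 is neither 1 nor 17932, so continue squaring. x_1 = 17725^2 mod 17933 = 7398. Reached i = s−1 = 1 without hitting −1: 7 is a Miller–Rabin witness and 17933 is composite.
Base 15399: x_0 = 15399^4483 mod 17933 = 7121. x_0 is neither 1 nor 17932, so continue squaring. x_1 = 7121^2 mod 17933 = 12050. Reached i = s−1 = 1 without hitting −1: 15399 is a Miller–Rabin witness and 17933 is composite.
Base 17590: x_0 = 17590^4483 mod 17933 = 14479. x_0 is neither 1 nor 17932, so continue squaring. x_1 = 14479^2 mod 17933 = 4671. Reached i = s−1 = 1 without hitting −1: 17590 is a Miller–Rabin witness and 17933 is composite.
The smallest witness among the given bases is 7.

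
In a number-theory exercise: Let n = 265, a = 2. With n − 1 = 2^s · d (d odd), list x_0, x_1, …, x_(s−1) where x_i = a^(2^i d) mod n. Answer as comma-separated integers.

n − 1 = 264 = 2^3 · 33, so s = 3 and d = 33.
x_0 = 2^33 mod 265 = 137.
x_1 = 137^2 mod 265 = 219.
x_2 = 219^2 mod 265 = 261.

137, 219, 261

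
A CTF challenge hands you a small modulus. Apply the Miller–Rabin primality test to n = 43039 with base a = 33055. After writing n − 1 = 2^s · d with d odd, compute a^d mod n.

n − 1 = 43038 = 2^1 · 21519, so s = 1 and d = 21519.
33055^21519 mod 43039 = 9937.

9937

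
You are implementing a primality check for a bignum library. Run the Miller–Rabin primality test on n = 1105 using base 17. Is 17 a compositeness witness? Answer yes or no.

n − 1 = 1104 = 2^4 · 69, so s = 4 and d = 69.
x_0 = 17^69 mod 1105 = 272.
x_0 is neither 1 nor 1104, so continue squaring.
x_1 = 272^2 mod 1105 = 1054.
x_2 = 1054^2 mod 1105 = 391.
x_3 = 391^2 mod 1105 = 391.
Reached i = s−1 = 3 without hitting −1: 17 is a Miller–Rabin witness and 1105 is composite.

yes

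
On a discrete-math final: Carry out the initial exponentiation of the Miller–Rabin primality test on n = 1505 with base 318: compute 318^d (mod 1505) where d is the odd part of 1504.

642

n − 1 = 1504 = 2^5 · 47, so s = 5 and d = 47.
Repeated squaring mod 1505: 318^1 ≡ 318, 318^2 ≡ 289, 318^4 ≡ 746, 318^8 ≡ 1171, 318^16 ≡ 186, 318^32 ≡ 1486.
47 = 32 + 8 + 4 + 2 + 1, so 318^47 ≡ 1486·1171·746·289·318 ≡ 642 (mod 1505).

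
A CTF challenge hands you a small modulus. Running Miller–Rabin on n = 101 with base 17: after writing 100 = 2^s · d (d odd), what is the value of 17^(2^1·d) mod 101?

n − 1 = 100 = 2^2 · 25, so s = 2 and d = 25.
x_0 = 17^25 mod 101 = 100.
x_1 = 100^2 mod 101 = 1.

1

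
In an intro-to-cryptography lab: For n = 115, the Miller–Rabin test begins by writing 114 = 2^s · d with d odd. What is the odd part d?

57

Halving: 114 → 57; 57 is odd.
So 114 = 2^1 · 57.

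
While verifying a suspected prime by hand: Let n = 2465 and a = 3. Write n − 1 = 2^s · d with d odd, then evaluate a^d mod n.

2018

n − 1 = 2464 = 2^5 · 77, so s = 5 and d = 77.
3^77 mod 2465 = 2018.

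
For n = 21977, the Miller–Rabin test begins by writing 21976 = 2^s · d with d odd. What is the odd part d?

Halving: 21976 → 10988 → 5494 → 2747; 2747 is odd.
So 21976 = 2^3 · 2747.

2747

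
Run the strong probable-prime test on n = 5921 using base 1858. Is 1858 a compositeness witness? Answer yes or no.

n − 1 = 5920 = 2^5 · 185, so s = 5 and d = 185.
x_0 = 1858^185 mod 5921 = 3285.
x_0 is neither 1 nor 5920, so continue squaring.
x_1 = 3285^2 mod 5921 = 3163.
x_2 = 3163^2 mod 5921 = 4000.
x_3 = 4000^2 mod 5921 = 1458.
x_4 = 1458^2 mod 5921 = 125.
Reached i = s−1 = 4 without hitting −1: 1858 is a Miller–Rabin witness and 5921 is composite.

yes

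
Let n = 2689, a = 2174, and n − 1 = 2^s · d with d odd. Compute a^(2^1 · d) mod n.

929

n − 1 = 2688 = 2^7 · 21, so s = 7 and d = 21.
Repeated squaring mod 2689: 2174^1 ≡ 2174, 2174^2 ≡ 1703, 2174^4 ≡ 1467, 2174^8 ≡ 889, 2174^16 ≡ 2444.
21 = 16 + 4 + 1, so 2174^21 ≡ 2444·1467·2174 ≡ 1410 (mod 2689).
x_0 = 1410.
x_1 = 1410^2 mod 2689 = 929.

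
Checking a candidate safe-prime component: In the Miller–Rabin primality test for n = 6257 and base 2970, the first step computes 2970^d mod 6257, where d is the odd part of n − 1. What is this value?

n − 1 = 6256 = 2^4 · 391, so s = 4 and d = 391.
2970^391 mod 6257 = 925.

925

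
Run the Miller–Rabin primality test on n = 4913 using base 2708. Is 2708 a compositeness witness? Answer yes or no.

yes

n − 1 = 4912 = 2^4 · 307, so s = 4 and d = 307.
x_0 = 2708^307 mod 4913 = 2522.
x_0 is neither 1 nor 4912, so continue squaring.
x_1 = 2522^2 mod 4913 = 3062.
x_2 = 3062^2 mod 4913 = 1840.
x_3 = 1840^2 mod 4913 = 543.
Reached i = s−1 = 3 without hitting −1: 2708 is a Miller–Rabin witness and 4913 is composite.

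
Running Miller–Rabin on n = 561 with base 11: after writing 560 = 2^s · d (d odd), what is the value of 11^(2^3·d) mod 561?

n − 1 = 560 = 2^4 · 35, so s = 4 and d = 35.
x_0 = 11^35 mod 561 = 209.
x_1 = 209^2 mod 561 = 484.
x_2 = 484^2 mod 561 = 319.
x_3 = 319^2 mod 561 = 220.

220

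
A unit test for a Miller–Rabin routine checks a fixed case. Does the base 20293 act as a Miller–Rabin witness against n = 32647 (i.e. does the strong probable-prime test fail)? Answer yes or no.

n − 1 = 32646 = 2^1 · 16323, so s = 1 and d = 16323.
x_0 = 20293^16323 mod 32647 = 32646.
x_0 = 32646 ≡ −1, so 20293 is not a witness.

no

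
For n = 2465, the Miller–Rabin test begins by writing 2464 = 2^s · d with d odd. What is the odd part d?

77

Halving: 2464 → 1232 → 616 → 308 → 154 → 77; 77 is odd.
So 2464 = 2^5 · 77.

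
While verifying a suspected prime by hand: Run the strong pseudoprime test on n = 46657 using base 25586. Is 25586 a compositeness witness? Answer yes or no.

no

n − 1 = 46656 = 2^6 · 729, so s = 6 and d = 729.
x_0 = 25586^729 mod 46657 = 46441.
x_0 is neither 1 nor 46656, so continue squaring.
x_1 = 46441^2 mod 46657 = 46656.
x_1 ≡ −1, so 25586 is not a witness.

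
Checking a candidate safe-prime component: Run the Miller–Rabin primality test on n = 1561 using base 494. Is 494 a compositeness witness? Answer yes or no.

yes

n − 1 = 1560 = 2^3 · 195, so s = 3 and d = 195.
x_0 = 494^195 mod 1561 = 890.
x_0 is neither 1 nor 1560, so continue squaring.
x_1 = 890^2 mod 1561 = 673.
x_2 = 673^2 mod 1561 = 239.
Reached i = s−1 = 2 without hitting −1: 494 is a Miller–Rabin witness and 1561 is composite.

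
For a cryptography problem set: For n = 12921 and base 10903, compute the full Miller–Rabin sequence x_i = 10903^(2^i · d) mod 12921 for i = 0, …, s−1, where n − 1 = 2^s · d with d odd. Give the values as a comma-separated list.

n − 1 = 12920 = 2^3 · 1615, so s = 3 and d = 1615.
x_0 = 10903^1615 mod 12921 = 3610.
x_1 = 3610^2 mod 12921 = 7732.
x_2 = 7732^2 mod 12921 = 11278.

3610, 7732, 11278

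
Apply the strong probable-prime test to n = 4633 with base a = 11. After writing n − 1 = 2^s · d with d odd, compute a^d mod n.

2322

n − 1 = 4632 = 2^3 · 579, so s = 3 and d = 579.
11^579 mod 4633 = 2322.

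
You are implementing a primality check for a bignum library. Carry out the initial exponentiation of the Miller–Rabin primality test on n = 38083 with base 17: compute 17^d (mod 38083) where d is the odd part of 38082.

38082

n − 1 = 38082 = 2^1 · 19041, so s = 1 and d = 19041.
17^19041 mod 38083 = 38082.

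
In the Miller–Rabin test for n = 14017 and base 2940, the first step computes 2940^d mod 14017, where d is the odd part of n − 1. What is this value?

3729

n − 1 = 14016 = 2^6 · 219, so s = 6 and d = 219.
2940^219 mod 14017 = 3729.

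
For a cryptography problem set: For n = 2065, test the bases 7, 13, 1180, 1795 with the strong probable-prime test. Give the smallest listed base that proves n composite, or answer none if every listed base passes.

n − 1 = 2064 = 2^4 · 129, so s = 4 and d = 129.
Base 7: x_0 = 7^129 mod 2065 = 1302. x_0 is neither 1 nor 2064, so continue squaring. x_1 = 1302^2 mod 2065 = 1904. x_2 = 1904^2 mod 2065 = 1141. x_3 = 1141^2 mod 2065 = 931. Reached i = s−1 = 3 without hitting −1: 7 is a Miller–Rabin witness and 2065 is composite.
Base 13: x_0 = 13^129 mod 2065 = 1448. x_0 is neither 1 nor 2064, so continue squaring. x_1 = 1448^2 mod 2065 = 729. x_2 = 729^2 mod 2065 = 736. x_3 = 736^2 mod 2065 = 666. Reached i = s−1 = 3 without hitting −1: 13 is a Miller–Rabin witness and 2065 is composite.
Base 1180: x_0 = 1180^129 mod 2065 = 295. x_0 is neither 1 nor 2064, so continue squaring. x_1 = 295^2 mod 2065 = 295. x_2 = 295^2 mod 2065 = 295. x_3 = 295^2 mod 2065 = 295. Reached i = s−1 = 3 without hitting −1: 1180 is a Miller–Rabin witness and 2065 is composite.
Base 1795: x_0 = 1795^129 mod 2065 = 1315. x_0 is neither 1 nor 2064, so continue squaring. x_1 = 1315^2 mod 2065 = 820. x_2 = 820^2 mod 2065 = 1275. x_3 = 1275^2 mod 2065 = 470. Reached i = s−1 = 3 without hitting −1: 1795 is a Miller–Rabin witness and 2065 is composite.
The smallest witness among the given bases is 7.

7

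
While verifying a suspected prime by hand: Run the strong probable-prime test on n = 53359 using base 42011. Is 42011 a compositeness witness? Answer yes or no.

n − 1 = 53358 = 2^1 · 26679, so s = 1 and d = 26679.
x_0 = 42011^26679 mod 53359 = 1.
x_0 = 1, so 42011 is not a witness.

no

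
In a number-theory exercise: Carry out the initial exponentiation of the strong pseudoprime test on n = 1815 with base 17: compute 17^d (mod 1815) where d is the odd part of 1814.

8

n − 1 = 1814 = 2^1 · 907, so s = 1 and d = 907.
Repeated squaring mod 1815: 17^1 ≡ 17, 17^2 ≡ 289, 17^4 ≡ 31, 17^8 ≡ 961, 17^16 ≡ 1501, 17^32 ≡ 586, 17^64 ≡ 361, 17^128 ≡ 1456, 17^256 ≡ 16, 17^512 ≡ 256.
907 = 512 + 256 + 128 + 8 + 2 + 1, so 17^907 ≡ 256·16·1456·961·289·17 ≡ 8 (mod 1815).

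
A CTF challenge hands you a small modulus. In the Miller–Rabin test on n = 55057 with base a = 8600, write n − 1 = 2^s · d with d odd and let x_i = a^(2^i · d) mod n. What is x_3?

1

n − 1 = 55056 = 2^4 · 3441, so s = 4 and d = 3441.
Repeated squaring mod 55057: 8600^1 ≡ 8600, 8600^2 ≡ 18449, 8600^4 ≡ 3227, 8600^8 ≡ 7756, 8600^16 ≡ 33292, 8600^32 ≡ 4797, 8600^64 ≡ 52440, 8600^128 ≡ 21621, 8600^256 ≡ 33711, 8600^512 ≡ 55041, 8600^1024 ≡ 256, 8600^2048 ≡ 10479.
3441 = 2048 + 1024 + 256 + 64 + 32 + 16 + 1, so 8600^3441 ≡ 10479·256·33711·52440·4797·33292·8600 ≡ 23267 (mod 55057).
x_0 = 23267.
x_1 = 23267^2 mod 55057 = 32865.
x_2 = 32865^2 mod 55057 = 55056.
x_3 = 55056^2 mod 55057 = 1.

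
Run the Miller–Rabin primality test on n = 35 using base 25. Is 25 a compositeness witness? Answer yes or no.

yes

n − 1 = 34 = 2^1 · 17, so s = 1 and d = 17.
x_0 = 25^17 mod 35 = 30.
x_0 ∉ {1, 34} and s = 1, so 25 is a Miller–Rabin witness and 35 is composite.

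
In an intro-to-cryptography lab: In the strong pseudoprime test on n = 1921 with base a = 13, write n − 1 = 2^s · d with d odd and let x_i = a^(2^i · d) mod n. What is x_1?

n − 1 = 1920 = 2^7 · 15, so s = 7 and d = 15.
x_0 = 13^15 mod 1921 = 1551.
x_1 = 1551^2 mod 1921 = 509.

509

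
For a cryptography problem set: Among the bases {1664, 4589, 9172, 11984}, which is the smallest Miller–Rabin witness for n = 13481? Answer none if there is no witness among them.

n − 1 = 13480 = 2^3 · 1685, so s = 3 and d = 1685.
Base 1664: x_0 = 1664^1685 mod 13481 = 12038. x_0 is neither 1 nor 13480, so continue squaring. x_1 = 12038^2 mod 13481 = 6175. x_2 = 6175^2 mod 13481 = 6357. Reached i = s−1 = 2 without hitting −1: 1664 is a Miller–Rabin witness and 13481 is composite.
Base 4589: x_0 = 4589^1685 mod 13481 = 11882. x_0 is neither 1 nor 13480, so continue squaring. x_1 = 11882^2 mod 13481 = 8892. x_2 = 8892^2 mod 13481 = 1599. Reached i = s−1 = 2 without hitting −1: 4589 is a Miller–Rabin witness and 13481 is composite.
Base 9172: x_0 = 9172^1685 mod 13481 = 10905. x_0 is neither 1 nor 13480, so continue squaring. x_1 = 10905^2 mod 13481 = 3124. x_2 = 3124^2 mod 13481 = 12613. Reached i = s−1 = 2 without hitting −1: 9172 is a Miller–Rabin witness and 13481 is composite.
Base 11984: x_0 = 11984^1685 mod 13481 = 11967. x_0 is neither 1 nor 13480, so continue squaring. x_1 = 11967^2 mod 13481 = 426. x_2 = 426^2 mod 13481 = 6223. Reached i = s−1 = 2 without hitting −1: 11984 is a Miller–Rabin witness and 13481 is composite.
The smallest witness among the given bases is 1664.

1664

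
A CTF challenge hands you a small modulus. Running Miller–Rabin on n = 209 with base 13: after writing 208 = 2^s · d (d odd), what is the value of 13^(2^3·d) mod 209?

5

n − 1 = 208 = 2^4 · 13, so s = 4 and d = 13.
x_0 = 13^13 mod 209 = 129.
x_1 = 129^2 mod 209 = 130.
x_2 = 130^2 mod 209 = 180.
x_3 = 180^2 mod 209 = 5.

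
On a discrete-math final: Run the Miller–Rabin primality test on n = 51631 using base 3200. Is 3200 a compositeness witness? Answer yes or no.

n − 1 = 51630 = 2^1 · 25815, so s = 1 and d = 25815.
Repeated squaring mod 51631: 3200^1 ≡ 3200, 3200^2 ≡ 17062, 3200^4 ≡ 16266, 3200^8 ≡ 25512, 3200^16 ≡ 1758, 3200^32 ≡ 44335, 3200^64 ≡ 55, 3200^128 ≡ 3025, 3200^256 ≡ 11938, 3200^512 ≡ 14284, 3200^1024 ≡ 38575, 3200^2048 ≡ 25205, 3200^4096 ≡ 24201, 3200^8192 ≡ 37968, 3200^16384 ≡ 31504.
25815 = 16384 + 8192 + 1024 + 128 + 64 + 16 + 4 + 2 + 1, so 3200^25815 ≡ 31504·37968·38575·3025·55·1758·16266·17062·3200 ≡ 1 (mod 51631).
x_0 = 3200^25815 mod 51631 = 1.
x_0 = 1, so 3200 is not a witness.

no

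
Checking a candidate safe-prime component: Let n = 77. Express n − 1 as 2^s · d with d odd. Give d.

19

Halving: 76 → 38 → 19; 19 is odd.
So 76 = 2^2 · 19.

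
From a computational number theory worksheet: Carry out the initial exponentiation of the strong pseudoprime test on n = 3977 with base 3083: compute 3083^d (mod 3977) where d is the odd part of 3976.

n − 1 = 3976 = 2^3 · 497, so s = 3 and d = 497.
Repeated squaring mod 3977: 3083^1 ≡ 3083, 3083^2 ≡ 3836, 3083^4 ≡ 3973, 3083^8 ≡ 16, 3083^16 ≡ 256, 3083^32 ≡ 1904, 3083^64 ≡ 2169, 3083^128 ≡ 3747, 3083^256 ≡ 1199.
497 = 256 + 128 + 64 + 32 + 16 + 1, so 3083^497 ≡ 1199·3747·2169·1904·256·3083 ≡ 1802 (mod 3977).

1802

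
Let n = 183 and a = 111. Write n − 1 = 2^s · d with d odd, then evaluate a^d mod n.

72

n − 1 = 182 = 2^1 · 91, so s = 1 and d = 91.
111^91 mod 183 = 72.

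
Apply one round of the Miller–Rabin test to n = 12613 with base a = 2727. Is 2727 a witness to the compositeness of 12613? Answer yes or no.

n − 1 = 12612 = 2^2 · 3153, so s = 2 and d = 3153.
Repeated squaring mod 12613: 2727^1 ≡ 2727, 2727^2 ≡ 7472, 2727^4 ≡ 5646, 2727^8 ≡ 4265, 2727^16 ≡ 2279, 2727^32 ≡ 9898, 2727^64 ≡ 5233, 2727^128 ≡ 1466, 2727^256 ≡ 4946, 2727^512 ≡ 6309, 2727^1024 ≡ 9466, 2727^2048 ≡ 2404.
3153 = 2048 + 1024 + 64 + 16 + 1, so 2727^3153 ≡ 2404·9466·5233·2279·2727 ≡ 1608 (mod 12613).
x_0 = 2727^3153 mod 12613 = 1608.
x_0 is neither 1 nor 12612, so continue squaring.
x_1 = 1608^2 mod 12613 = 12612.
x_1 ≡ −1, so 2727 is not a witness.

no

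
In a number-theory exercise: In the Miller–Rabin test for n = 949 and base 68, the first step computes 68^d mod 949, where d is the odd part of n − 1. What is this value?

n − 1 = 948 = 2^2 · 237, so s = 2 and d = 237.
By repeated squaring, 68^237 ≡ 859 (mod 949).

859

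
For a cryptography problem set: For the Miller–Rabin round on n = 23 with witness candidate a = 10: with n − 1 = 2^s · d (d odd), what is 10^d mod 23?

n − 1 = 22 = 2^1 · 11, so s = 1 and d = 11.
Repeated squaring mod 23: 10^1 ≡ 10, 10^2 ≡ 8, 10^4 ≡ 18, 10^8 ≡ 2.
11 = 8 + 2 + 1, so 10^11 ≡ 2·8·10 ≡ 22 (mod 23).

22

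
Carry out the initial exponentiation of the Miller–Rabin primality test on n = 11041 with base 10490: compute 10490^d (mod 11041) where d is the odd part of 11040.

8307

n − 1 = 11040 = 2^5 · 345, so s = 5 and d = 345.
Repeated squaring mod 11041: 10490^1 ≡ 10490, 10490^2 ≡ 5494, 10490^4 ≡ 8983, 10490^8 ≡ 6661, 10490^16 ≡ 6183, 10490^32 ≡ 5547, 10490^64 ≡ 8983, 10490^128 ≡ 6661, 10490^256 ≡ 6183.
345 = 256 + 64 + 16 + 8 + 1, so 10490^345 ≡ 6183·8983·6183·6661·10490 ≡ 8307 (mod 11041).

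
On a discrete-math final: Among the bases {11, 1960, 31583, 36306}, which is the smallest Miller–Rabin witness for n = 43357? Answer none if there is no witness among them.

n − 1 = 43356 = 2^2 · 10839, so s = 2 and d = 10839.
Base 11: x_0 = 11^10839 mod 43357 = 16592. x_0 is neither 1 nor 43356, so continue squaring. x_1 = 16592^2 mod 43357 = 20871. Reached i = s−1 = 1 without hitting −1: 11 is a Miller–Rabin witness and 43357 is composite.
Base 1960: x_0 = 1960^10839 mod 43357 = 28485. x_0 is neither 1 nor 43356, so continue squaring. x_1 = 28485^2 mod 43357 = 12327. Reached i = s−1 = 1 without hitting −1: 1960 is a Miller–Rabin witness and 43357 is composite.
Base 31583: x_0 = 31583^10839 mod 43357 = 6611. x_0 is neither 1 nor 43356, so continue squaring. x_1 = 6611^2 mod 43357 = 1465. Reached i = s−1 = 1 without hitting −1: 31583 is a Miller–Rabin witness and 43357 is composite.
Base 36306: x_0 = 36306^10839 mod 43357 = 32721. x_0 is neither 1 nor 43356, so continue squaring. x_1 = 32721^2 mod 43357 = 6083. Reached i = s−1 = 1 without hitting −1: 36306 is a Miller–Rabin witness and 43357 is composite.
The smallest witness among the given bases is 11.

11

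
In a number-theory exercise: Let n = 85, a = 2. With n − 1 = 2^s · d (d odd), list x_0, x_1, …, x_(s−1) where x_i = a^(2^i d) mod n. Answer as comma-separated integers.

32, 4

n − 1 = 84 = 2^2 · 21, so s = 2 and d = 21.
x_0 = 2^21 mod 85 = 32.
x_1 = 32^2 mod 85 = 4.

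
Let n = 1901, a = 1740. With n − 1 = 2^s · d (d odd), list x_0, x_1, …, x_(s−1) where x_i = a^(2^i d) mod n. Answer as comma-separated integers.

218, 1900

n − 1 = 1900 = 2^2 · 475, so s = 2 and d = 475.
x_0 = 1740^475 mod 1901 = 218.
x_1 = 218^2 mod 1901 = 1900.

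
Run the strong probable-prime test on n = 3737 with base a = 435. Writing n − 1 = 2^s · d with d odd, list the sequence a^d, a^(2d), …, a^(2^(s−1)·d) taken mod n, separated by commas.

n − 1 = 3736 = 2^3 · 467, so s = 3 and d = 467.
x_0 = 435^467 mod 3737 = 1595.
x_1 = 1595^2 mod 3737 = 2865.
x_2 = 2865^2 mod 3737 = 1773.

1595, 2865, 1773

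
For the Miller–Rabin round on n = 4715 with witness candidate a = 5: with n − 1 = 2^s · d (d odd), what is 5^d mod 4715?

n − 1 = 4714 = 2^1 · 2357, so s = 1 and d = 2357.
5^2357 mod 4715 = 1620.

1620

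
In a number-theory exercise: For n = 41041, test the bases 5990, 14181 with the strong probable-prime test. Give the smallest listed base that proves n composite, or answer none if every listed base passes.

n − 1 = 41040 = 2^4 · 2565, so s = 4 and d = 2565.
Base 5990: x_0 = 5990^2565 mod 41041 = 41040. x_0 = 41040 ≡ −1, so 5990 is not a witness.
Base 14181: x_0 = 14181^2565 mod 41041 = 20327. x_0 is neither 1 nor 41040, so continue squaring. x_1 = 20327^2 mod 41041 = 27182. x_2 = 27182^2 mod 41041 = 1. x_2 = 1 but x_1 ≠ ±1, a nontrivial square root of 1 — 14181 is a witness and 41041 is composite.
The smallest witness among the given bases is 14181.

14181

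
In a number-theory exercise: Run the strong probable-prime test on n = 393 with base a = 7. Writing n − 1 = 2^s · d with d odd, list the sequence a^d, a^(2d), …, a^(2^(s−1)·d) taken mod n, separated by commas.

46, 151, 7

n − 1 = 392 = 2^3 · 49, so s = 3 and d = 49.
x_0 = 7^49 mod 393 = 46.
x_1 = 46^2 mod 393 = 151.
x_2 = 151^2 mod 393 = 7.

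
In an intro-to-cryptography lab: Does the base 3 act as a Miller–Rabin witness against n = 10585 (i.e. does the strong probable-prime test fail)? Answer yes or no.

n − 1 = 10584 = 2^3 · 1323, so s = 3 and d = 1323.
x_0 = 3^1323 mod 10585 = 8422.
x_0 is neither 1 nor 10584, so continue squaring.
x_1 = 8422^2 mod 10585 = 10584.
x_1 ≡ −1, so 3 is not a witness.

no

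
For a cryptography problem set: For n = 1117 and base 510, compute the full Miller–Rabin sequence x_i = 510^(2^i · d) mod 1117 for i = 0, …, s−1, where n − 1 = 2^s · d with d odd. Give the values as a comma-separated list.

n − 1 = 1116 = 2^2 · 279, so s = 2 and d = 279.
x_0 = 510^279 mod 1117 = 214.
x_1 = 214^2 mod 1117 = 1116.

214, 1116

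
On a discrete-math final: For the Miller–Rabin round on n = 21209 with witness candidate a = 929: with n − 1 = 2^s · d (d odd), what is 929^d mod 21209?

15013

n − 1 = 21208 = 2^3 · 2651, so s = 3 and d = 2651.
By repeated squaring, 929^2651 ≡ 15013 (mod 21209).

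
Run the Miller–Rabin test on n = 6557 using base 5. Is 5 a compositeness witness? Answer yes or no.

yes

n − 1 = 6556 = 2^2 · 1639, so s = 2 and d = 1639.
x_0 = 5^1639 mod 6557 = 4034.
x_0 is neither 1 nor 6556, so continue squaring.
x_1 = 4034^2 mod 6557 = 5239.
Reached i = s−1 = 1 without hitting −1: 5 is a Miller–Rabin witness and 6557 is composite.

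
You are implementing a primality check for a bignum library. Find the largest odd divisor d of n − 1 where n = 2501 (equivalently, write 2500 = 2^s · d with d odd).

625

Halving: 2500 → 1250 → 625; 625 is odd.
So 2500 = 2^2 · 625.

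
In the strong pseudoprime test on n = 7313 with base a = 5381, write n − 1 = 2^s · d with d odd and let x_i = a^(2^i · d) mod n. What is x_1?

n − 1 = 7312 = 2^4 · 457, so s = 4 and d = 457.
x_0 = 5381^457 mod 7313 = 59.
x_1 = 59^2 mod 7313 = 3481.

3481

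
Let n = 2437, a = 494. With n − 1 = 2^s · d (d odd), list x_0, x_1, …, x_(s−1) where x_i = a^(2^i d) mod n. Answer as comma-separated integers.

1, 1

n − 1 = 2436 = 2^2 · 609, so s = 2 and d = 609.
x_0 = 494^609 mod 2437 = 1.
x_1 = 1^2 mod 2437 = 1.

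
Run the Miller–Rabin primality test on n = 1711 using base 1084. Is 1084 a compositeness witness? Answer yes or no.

yes

n − 1 = 1710 = 2^1 · 855, so s = 1 and d = 855.
By repeated squaring, 1084^855 ≡ 105 (mod 1711).
x_0 = 1084^855 mod 1711 = 105.
x_0 ∉ {1, 1710} and s = 1, so 1084 is a Miller–Rabin witness and 1711 is composite.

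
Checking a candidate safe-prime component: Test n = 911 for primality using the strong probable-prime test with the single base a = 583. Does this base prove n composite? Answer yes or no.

n − 1 = 910 = 2^1 · 455, so s = 1 and d = 455.
x_0 = 583^455 mod 911 = 910.
x_0 = 910 ≡ −1, so 583 is not a witness.

no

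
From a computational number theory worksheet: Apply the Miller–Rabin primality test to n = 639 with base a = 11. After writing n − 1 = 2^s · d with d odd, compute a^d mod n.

n − 1 = 638 = 2^1 · 319, so s = 1 and d = 319.
Repeated squaring mod 639: 11^1 ≡ 11, 11^2 ≡ 121, 11^4 ≡ 583, 11^8 ≡ 580, 11^16 ≡ 286, 11^32 ≡ 4, 11^64 ≡ 16, 11^128 ≡ 256, 11^256 ≡ 358.
319 = 256 + 32 + 16 + 8 + 4 + 2 + 1, so 11^319 ≡ 358·4·286·580·583·121·11 ≡ 56 (mod 639).

56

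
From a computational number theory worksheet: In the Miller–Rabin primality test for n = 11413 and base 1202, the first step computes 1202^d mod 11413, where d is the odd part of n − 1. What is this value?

n − 1 = 11412 = 2^2 · 2853, so s = 2 and d = 2853.
By repeated squaring, 1202^2853 ≡ 8676 (mod 11413).

8676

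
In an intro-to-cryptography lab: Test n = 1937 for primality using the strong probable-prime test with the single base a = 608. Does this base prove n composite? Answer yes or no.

n − 1 = 1936 = 2^4 · 121, so s = 4 and d = 121.
x_0 = 608^121 mod 1937 = 1219.
x_0 is neither 1 nor 1936, so continue squaring.
x_1 = 1219^2 mod 1937 = 282.
x_2 = 282^2 mod 1937 = 107.
x_3 = 107^2 mod 1937 = 1764.
Reached i = s−1 = 3 without hitting −1: 608 is a Miller–Rabin witness and 1937 is composite.

yes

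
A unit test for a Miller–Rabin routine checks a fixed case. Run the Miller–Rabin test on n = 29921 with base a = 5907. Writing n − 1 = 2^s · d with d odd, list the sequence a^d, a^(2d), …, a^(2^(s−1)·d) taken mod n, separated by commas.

n − 1 = 29920 = 2^5 · 935, so s = 5 and d = 935.
x_0 = 5907^935 mod 29921 = 23701.
x_1 = 23701^2 mod 29921 = 547.
x_2 = 547^2 mod 29921 = 29920.
x_3 = 29920^2 mod 29921 = 1.
x_4 = 1^2 mod 29921 = 1.

23701, 547, 29920, 1, 1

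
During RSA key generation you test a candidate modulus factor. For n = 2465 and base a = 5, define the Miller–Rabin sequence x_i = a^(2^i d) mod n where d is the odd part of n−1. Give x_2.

n − 1 = 2464 = 2^5 · 77, so s = 5 and d = 77.
Repeated squaring mod 2465: 5^1 ≡ 5, 5^2 ≡ 25, 5^4 ≡ 625, 5^8 ≡ 1155, 5^16 ≡ 460, 5^32 ≡ 2075, 5^64 ≡ 1735.
77 = 64 + 8 + 4 + 1, so 5^77 ≡ 1735·1155·625·5 ≡ 2145 (mod 2465).
x_0 = 2145.
x_1 = 2145^2 mod 2465 = 1335.
x_2 = 1335^2 mod 2465 = 30.

30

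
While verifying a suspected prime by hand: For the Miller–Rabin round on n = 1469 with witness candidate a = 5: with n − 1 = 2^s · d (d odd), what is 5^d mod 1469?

632

n − 1 = 1468 = 2^2 · 367, so s = 2 and d = 367.
5^367 mod 1469 = 632.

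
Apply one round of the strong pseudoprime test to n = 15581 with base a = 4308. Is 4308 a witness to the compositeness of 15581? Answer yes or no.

n − 1 = 15580 = 2^2 · 3895, so s = 2 and d = 3895.
By repeated squaring, 4308^3895 ≡ 5808 (mod 15581).
x_0 = 4308^3895 mod 15581 = 5808.
x_0 is neither 1 nor 15580, so continue squaring.
x_1 = 5808^2 mod 15581 = 15580.
x_1 ≡ −1, so 4308 is not a witness.

no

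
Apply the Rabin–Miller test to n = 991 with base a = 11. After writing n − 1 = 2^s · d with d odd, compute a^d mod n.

n − 1 = 990 = 2^1 · 495, so s = 1 and d = 495.
Repeated squaring mod 991: 11^1 ≡ 11, 11^2 ≡ 121, 11^4 ≡ 767, 11^8 ≡ 626, 11^16 ≡ 431, 11^32 ≡ 444, 11^64 ≡ 918, 11^128 ≡ 374, 11^256 ≡ 145.
495 = 256 + 128 + 64 + 32 + 8 + 4 + 2 + 1, so 11^495 ≡ 145·374·918·444·626·767·121·11 ≡ 990 (mod 991).

990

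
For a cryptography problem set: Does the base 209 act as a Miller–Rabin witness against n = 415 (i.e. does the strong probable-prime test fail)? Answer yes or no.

yes

n − 1 = 414 = 2^1 · 207, so s = 1 and d = 207.
x_0 = 209^207 mod 415 = 309.
x_0 ∉ {1, 414} and s = 1, so 209 is a Miller–Rabin witness and 415 is composite.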